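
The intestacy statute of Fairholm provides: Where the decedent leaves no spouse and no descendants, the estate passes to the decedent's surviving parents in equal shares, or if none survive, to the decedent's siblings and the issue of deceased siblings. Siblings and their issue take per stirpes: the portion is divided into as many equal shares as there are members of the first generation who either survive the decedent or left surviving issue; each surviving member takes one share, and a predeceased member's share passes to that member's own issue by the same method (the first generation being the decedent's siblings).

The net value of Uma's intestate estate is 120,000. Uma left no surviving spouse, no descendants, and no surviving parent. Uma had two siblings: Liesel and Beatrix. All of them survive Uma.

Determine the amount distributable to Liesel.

Liesel receives 60,000.

The entire 120,000 passes to the siblings and their issue.
That amount (120,000) is divided into 2 shares of 60,000: Liesel and Beatrix each take 60,000.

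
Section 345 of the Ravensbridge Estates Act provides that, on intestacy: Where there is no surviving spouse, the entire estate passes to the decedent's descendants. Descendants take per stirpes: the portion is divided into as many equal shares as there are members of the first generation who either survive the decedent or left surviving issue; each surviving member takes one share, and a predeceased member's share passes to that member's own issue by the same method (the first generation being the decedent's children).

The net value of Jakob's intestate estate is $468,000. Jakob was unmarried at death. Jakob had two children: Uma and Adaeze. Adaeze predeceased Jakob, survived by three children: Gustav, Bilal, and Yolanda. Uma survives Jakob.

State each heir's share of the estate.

The entire $468,000 passes to the descendants.
That amount ($468,000) is divided into 2 shares of $234,000: Uma takes $234,000; Adaeze's $234,000 share passes to Adaeze's issue.
Adaeze's share ($234,000) is divided into 3 shares of $78,000: Gustav, Bilal, and Yolanda each take $78,000.

Uma: $234,000; Gustav: $78,000; Bilal: $78,000; Yolanda: $78,000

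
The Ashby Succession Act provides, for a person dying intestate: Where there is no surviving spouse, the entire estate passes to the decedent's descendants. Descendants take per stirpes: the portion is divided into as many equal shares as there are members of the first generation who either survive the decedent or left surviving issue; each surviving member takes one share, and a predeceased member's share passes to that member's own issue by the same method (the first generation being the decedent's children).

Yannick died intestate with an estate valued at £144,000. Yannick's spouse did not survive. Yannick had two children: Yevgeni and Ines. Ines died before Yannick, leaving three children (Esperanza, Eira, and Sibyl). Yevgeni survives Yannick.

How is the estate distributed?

The entire £144,000 passes to the descendants.
That amount (£144,000) is divided into 2 shares of £72,000: Yevgeni takes £72,000; Ines's £72,000 share passes to Ines's issue.
Ines's share (£72,000) is divided into 3 shares of £24,000: Esperanza, Eira, and Sibyl each take £24,000.

Yevgeni: £72,000; Esperanza: £24,000; Eira: £24,000; Sibyl: £24,000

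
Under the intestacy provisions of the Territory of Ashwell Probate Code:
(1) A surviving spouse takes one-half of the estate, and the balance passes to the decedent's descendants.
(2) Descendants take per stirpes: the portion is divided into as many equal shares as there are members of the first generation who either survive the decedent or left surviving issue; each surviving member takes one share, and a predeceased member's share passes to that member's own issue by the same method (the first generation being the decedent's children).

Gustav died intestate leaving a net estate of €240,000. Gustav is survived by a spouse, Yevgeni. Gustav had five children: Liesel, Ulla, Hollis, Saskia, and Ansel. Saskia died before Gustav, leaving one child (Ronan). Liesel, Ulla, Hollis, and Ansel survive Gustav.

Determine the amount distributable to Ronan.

Ronan receives €24,000.

Yevgeni takes one-half of €240,000 = €120,000. The remaining €120,000 passes to the descendants.
The descendants' portion (€120,000) is divided into 5 shares of €24,000: Liesel, Ulla, Hollis, and Ansel each take €24,000; Saskia's €24,000 share passes to Saskia's issue.
Saskia's share (€24,000) passes entirely to Ronan.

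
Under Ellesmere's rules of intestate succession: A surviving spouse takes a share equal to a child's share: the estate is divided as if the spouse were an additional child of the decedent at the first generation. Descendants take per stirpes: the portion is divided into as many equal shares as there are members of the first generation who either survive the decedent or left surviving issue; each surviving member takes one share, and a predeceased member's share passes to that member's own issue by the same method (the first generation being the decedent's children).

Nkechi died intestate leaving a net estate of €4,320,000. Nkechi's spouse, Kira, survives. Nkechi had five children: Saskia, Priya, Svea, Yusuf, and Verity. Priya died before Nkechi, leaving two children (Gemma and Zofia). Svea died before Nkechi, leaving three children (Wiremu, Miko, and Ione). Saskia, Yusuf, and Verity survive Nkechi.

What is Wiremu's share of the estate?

The spouse counts as an additional share at the children's level, so there are 6 primary shares of €720,000. Kira takes one such share (€720,000).
The children's combined portion (€3,600,000) is divided into 5 shares of €720,000: Saskia, Yusuf, and Verity each take €720,000; Priya's €720,000 share passes to Priya's issue; Svea's €720,000 share passes to Svea's issue.
Priya's share (€720,000) is divided into 2 shares of €360,000: Gemma and Zofia each take €360,000.
Svea's share (€720,000) is divided into 3 shares of €240,000: Wiremu, Miko, and Ione each take €240,000.

Wiremu receives €240,000.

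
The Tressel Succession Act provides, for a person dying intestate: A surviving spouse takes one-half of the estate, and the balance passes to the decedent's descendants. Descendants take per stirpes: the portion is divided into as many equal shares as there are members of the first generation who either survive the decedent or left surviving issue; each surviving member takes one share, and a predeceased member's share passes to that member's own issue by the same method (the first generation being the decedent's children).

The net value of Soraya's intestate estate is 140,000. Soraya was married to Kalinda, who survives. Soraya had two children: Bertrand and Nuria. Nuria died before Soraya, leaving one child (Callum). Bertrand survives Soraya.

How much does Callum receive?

Callum receives 35,000.

Kalinda takes one-half of 140,000 = 70,000. The remaining 70,000 passes to the descendants.
The descendants' portion (70,000) is divided into 2 shares of 35,000: Bertrand takes 35,000; Nuria's 35,000 share passes to Nuria's issue.
Nuria's share (35,000) passes entirely to Callum.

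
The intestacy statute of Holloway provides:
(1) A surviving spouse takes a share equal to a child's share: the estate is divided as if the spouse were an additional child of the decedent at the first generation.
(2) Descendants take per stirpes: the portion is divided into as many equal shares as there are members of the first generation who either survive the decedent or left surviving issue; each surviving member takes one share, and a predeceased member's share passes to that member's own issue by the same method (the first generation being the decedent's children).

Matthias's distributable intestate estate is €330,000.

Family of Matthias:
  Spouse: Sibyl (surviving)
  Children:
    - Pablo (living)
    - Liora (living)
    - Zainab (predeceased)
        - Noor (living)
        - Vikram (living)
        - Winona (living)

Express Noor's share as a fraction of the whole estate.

Noor receives 1/12 of the estate.

The spouse counts as an additional share at the children's level, so there are 4 primary shares of €82,500. Sibyl takes one such share (€82,500).
The children's combined portion (€247,500) is divided into 3 shares of €82,500: Pablo and Liora each take €82,500; Zainab's €82,500 share passes to Zainab's issue.
Zainab's share (€82,500) is divided into 3 shares of €27,500: Noor, Vikram, and Winona each take €27,500.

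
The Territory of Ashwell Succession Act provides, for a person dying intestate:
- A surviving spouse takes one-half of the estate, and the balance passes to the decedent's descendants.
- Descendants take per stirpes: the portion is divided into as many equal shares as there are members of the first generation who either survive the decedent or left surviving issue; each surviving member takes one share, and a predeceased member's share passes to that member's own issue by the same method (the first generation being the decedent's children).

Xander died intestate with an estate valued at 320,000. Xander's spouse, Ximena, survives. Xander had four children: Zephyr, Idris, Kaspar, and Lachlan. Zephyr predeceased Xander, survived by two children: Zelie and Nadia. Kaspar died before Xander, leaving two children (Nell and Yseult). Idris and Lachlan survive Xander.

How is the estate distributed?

Ximena takes one-half of 320,000 = 160,000. The remaining 160,000 passes to the descendants.
The descendants' portion (160,000) is divided into 4 shares of 40,000: Idris and Lachlan each take 40,000; Zephyr's 40,000 share passes to Zephyr's issue; Kaspar's 40,000 share passes to Kaspar's issue.
Zephyr's share (40,000) is divided into 2 shares of 20,000: Zelie and Nadia each take 20,000.
Kaspar's share (40,000) is divided into 2 shares of 20,000: Nell and Yseult each take 20,000.

Ximena: 160,000; Zelie: 20,000; Nadia: 20,000; Idris: 40,000; Nell: 20,000; Yseult: 20,000; Lachlan: 40,000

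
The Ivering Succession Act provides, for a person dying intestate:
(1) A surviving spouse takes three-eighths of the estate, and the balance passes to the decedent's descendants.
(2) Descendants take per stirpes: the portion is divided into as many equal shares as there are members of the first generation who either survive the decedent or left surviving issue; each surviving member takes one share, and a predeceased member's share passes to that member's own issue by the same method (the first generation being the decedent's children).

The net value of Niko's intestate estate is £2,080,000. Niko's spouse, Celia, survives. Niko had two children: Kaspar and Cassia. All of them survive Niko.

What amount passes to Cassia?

Cassia receives £650,000.

Celia takes three-eighths of £2,080,000 = £780,000. The remaining £1,300,000 passes to the descendants.
The descendants' portion (£1,300,000) is divided into 2 shares of £650,000: Kaspar and Cassia each take £650,000.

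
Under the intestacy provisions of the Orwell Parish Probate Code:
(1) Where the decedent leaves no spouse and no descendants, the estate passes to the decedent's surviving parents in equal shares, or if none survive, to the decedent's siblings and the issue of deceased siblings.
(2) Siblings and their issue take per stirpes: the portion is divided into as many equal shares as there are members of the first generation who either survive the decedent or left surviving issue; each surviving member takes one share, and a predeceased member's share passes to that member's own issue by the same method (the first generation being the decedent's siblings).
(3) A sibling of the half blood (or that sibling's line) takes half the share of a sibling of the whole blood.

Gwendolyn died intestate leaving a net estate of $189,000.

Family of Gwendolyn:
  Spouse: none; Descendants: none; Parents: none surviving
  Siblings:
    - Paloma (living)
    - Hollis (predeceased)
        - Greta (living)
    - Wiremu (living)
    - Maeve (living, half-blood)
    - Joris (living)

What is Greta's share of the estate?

Greta receives $42,000.

The entire $189,000 passes to the siblings and their issue.
Counting each half-blood sibling's line as half a unit, there are 9/2 units in $189,000, so one unit is $42,000. Whole-blood lines (Paloma, Hollis, Wiremu, and Joris) take $42,000 each; half-blood lines (Maeve) take $21,000 each.
Hollis's share ($42,000) passes entirely to Greta.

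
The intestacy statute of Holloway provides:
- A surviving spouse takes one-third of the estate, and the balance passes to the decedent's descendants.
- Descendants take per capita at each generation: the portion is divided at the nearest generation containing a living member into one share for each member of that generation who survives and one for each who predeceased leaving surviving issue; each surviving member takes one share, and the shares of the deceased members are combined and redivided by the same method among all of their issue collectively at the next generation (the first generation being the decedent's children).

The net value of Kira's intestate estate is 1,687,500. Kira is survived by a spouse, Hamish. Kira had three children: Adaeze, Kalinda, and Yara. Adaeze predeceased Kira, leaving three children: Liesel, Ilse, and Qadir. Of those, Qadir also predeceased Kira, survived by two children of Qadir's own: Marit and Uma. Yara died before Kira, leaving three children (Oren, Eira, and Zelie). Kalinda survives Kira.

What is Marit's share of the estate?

Hamish takes one-third of 1,687,500 = 562,500. The remaining 1,125,000 passes to the descendants.
The descendants' portion (1,125,000) is divided at the children's generation into 3 shares of 375,000. Kalinda takes 375,000. The 2 shares of the deceased (Adaeze and Yara) are combined into a pool of 750,000.
That pool (750,000) is divided at the grandchildren's generation into 6 shares of 125,000. Liesel, Ilse, Oren, Eira, and Zelie each take 125,000. The remaining share for the deceased Qadir (125,000) is carried to the next generation.
That pool (125,000) is divided at the great-grandchildren's generation equally among Marit and Uma: 62,500 each.

Marit receives 62,500.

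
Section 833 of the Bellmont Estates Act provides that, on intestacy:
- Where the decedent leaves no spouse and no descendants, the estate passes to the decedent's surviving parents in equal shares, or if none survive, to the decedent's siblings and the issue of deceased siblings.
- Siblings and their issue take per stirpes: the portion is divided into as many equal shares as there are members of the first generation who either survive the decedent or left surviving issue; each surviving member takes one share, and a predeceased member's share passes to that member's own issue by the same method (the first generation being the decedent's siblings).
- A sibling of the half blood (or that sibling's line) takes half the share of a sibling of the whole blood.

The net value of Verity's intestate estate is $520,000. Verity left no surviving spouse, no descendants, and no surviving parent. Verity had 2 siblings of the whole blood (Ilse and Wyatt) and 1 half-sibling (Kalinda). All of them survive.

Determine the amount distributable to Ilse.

The entire $520,000 passes to the siblings and their issue.
Counting each half-blood sibling's line as half a unit, there are 5/2 units in $520,000, so one unit is $208,000. Whole-blood lines (Ilse and Wyatt) take $208,000 each; half-blood lines (Kalinda) take $104,000 each.

Ilse receives $208,000.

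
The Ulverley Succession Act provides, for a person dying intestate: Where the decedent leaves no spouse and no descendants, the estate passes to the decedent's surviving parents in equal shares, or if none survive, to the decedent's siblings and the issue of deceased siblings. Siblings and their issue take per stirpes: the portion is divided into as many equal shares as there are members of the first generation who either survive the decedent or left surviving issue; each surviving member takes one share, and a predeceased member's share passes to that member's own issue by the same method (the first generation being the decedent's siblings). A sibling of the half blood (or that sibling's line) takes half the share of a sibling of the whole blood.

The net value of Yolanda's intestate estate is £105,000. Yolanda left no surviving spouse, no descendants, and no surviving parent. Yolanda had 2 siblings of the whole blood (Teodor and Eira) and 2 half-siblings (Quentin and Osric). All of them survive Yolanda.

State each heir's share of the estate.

Quentin: £17,500; Osric: £17,500; Teodor: £35,000; Eira: £35,000

The entire £105,000 passes to the siblings and their issue.
Counting each half-blood sibling's line as half a unit, there are 3 units in £105,000, so one unit is £35,000. Whole-blood lines (Teodor and Eira) take £35,000 each; half-blood lines (Quentin and Osric) take £17,500 each.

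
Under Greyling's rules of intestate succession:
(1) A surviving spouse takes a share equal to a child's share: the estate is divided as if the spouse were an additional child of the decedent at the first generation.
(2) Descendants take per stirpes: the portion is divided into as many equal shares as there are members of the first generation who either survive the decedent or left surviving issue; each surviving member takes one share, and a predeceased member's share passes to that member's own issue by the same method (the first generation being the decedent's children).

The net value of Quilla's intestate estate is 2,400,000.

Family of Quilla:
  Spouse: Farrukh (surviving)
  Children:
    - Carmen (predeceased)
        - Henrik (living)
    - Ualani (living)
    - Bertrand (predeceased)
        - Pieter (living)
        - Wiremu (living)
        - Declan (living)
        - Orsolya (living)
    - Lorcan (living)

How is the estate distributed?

Farrukh: 480,000; Henrik: 480,000; Ualani: 480,000; Pieter: 120,000; Wiremu: 120,000; Declan: 120,000; Orsolya: 120,000; Lorcan: 480,000

The spouse counts as an additional share at the children's level, so there are 5 primary shares of 480,000. Farrukh takes one such share (480,000).
The children's combined portion (1,920,000) is divided into 4 shares of 480,000: Ualani and Lorcan each take 480,000; Carmen's 480,000 share passes to Carmen's issue; Bertrand's 480,000 share passes to Bertrand's issue.
Carmen's share (480,000) passes entirely to Henrik.
Bertrand's share (480,000) is divided into 4 shares of 120,000: Pieter, Wiremu, Declan, and Orsolya each take 120,000.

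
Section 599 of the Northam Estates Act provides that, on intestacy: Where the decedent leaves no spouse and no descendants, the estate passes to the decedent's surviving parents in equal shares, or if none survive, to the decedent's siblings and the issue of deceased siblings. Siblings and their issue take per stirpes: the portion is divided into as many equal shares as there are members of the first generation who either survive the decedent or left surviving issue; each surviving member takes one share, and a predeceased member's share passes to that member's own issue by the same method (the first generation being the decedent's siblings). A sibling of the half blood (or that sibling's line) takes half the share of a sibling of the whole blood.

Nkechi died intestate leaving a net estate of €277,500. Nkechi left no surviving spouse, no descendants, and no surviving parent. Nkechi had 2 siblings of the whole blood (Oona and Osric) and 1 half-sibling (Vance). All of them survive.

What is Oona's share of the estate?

The entire €277,500 passes to the siblings and their issue.
Counting each half-blood sibling's line as half a unit, there are 5/2 units in €277,500, so one unit is €111,000. Whole-blood lines (Oona and Osric) take €111,000 each; half-blood lines (Vance) take €55,500 each.

Oona receives €111,000.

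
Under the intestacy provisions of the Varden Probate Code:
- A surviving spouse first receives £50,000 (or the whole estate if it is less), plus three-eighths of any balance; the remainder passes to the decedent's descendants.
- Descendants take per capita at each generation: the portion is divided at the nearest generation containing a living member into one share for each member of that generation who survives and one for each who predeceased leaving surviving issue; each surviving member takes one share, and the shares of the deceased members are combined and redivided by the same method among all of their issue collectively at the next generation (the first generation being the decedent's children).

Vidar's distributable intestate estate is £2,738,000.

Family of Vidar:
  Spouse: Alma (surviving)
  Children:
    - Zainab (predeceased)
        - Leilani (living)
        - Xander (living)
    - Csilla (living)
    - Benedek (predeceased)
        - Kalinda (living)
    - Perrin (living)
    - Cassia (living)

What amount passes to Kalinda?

Kalinda receives £224,000.

Alma first takes £50,000, leaving a balance of £2,688,000. Alma then takes three-eighths of the balance (£1,008,000), for a total of £1,058,000. The remaining £1,680,000 passes to the descendants.
The descendants' portion (£1,680,000) is divided at the children's generation into 5 shares of £336,000. Csilla, Perrin, and Cassia each take £336,000. The 2 shares of the deceased (Zainab and Benedek) are combined into a pool of £672,000.
That pool (£672,000) is divided at the grandchildren's generation equally among Leilani, Xander, and Kalinda: £224,000 each.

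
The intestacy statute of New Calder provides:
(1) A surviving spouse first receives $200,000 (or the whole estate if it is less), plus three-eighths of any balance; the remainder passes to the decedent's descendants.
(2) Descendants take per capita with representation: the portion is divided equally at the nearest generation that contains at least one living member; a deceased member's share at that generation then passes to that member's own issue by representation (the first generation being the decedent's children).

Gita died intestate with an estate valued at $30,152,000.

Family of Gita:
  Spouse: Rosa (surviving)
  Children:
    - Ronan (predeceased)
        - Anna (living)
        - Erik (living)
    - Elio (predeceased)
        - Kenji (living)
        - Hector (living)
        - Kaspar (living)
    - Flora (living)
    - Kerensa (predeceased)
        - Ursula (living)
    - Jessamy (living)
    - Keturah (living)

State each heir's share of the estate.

Rosa first takes $200,000, leaving a balance of $29,952,000. Rosa then takes three-eighths of the balance ($11,232,000), for a total of $11,432,000. The remaining $18,720,000 passes to the descendants.
The descendants' portion ($18,720,000) is divided into 6 shares of $3,120,000: Flora, Jessamy, and Keturah each take $3,120,000; Ronan's $3,120,000 share passes to Ronan's issue; Elio's $3,120,000 share passes to Elio's issue; Kerensa's $3,120,000 share passes to Kerensa's issue.
Ronan's share ($3,120,000) is divided into 2 shares of $1,560,000: Anna and Erik each take $1,560,000.
Elio's share ($3,120,000) is divided into 3 shares of $1,040,000: Kenji, Hector, and Kaspar each take $1,040,000.
Kerensa's share ($3,120,000) passes entirely to Ursula.

Rosa: $11,432,000; Anna: $1,560,000; Erik: $1,560,000; Kenji: $1,040,000; Hector: $1,040,000; Kaspar: $1,040,000; Flora: $3,120,000; Ursula: $3,120,000; Jessamy: $3,120,000; Keturah: $3,120,000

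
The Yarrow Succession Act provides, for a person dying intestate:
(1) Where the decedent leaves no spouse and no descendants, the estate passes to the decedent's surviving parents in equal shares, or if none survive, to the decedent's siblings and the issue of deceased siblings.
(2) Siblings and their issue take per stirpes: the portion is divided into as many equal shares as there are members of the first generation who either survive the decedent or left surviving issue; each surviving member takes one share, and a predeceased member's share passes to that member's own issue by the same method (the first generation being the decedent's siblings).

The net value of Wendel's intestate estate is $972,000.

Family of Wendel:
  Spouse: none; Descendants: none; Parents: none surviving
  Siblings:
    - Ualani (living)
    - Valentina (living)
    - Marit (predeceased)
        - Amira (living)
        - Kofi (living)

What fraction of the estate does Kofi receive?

Kofi receives 1/6 of the estate.

The entire $972,000 passes to the siblings and their issue.
That amount ($972,000) is divided into 3 shares of $324,000: Ualani and Valentina each take $324,000; Marit's $324,000 share passes to Marit's issue.
Marit's share ($324,000) is divided into 2 shares of $162,000: Amira and Kofi each take $162,000.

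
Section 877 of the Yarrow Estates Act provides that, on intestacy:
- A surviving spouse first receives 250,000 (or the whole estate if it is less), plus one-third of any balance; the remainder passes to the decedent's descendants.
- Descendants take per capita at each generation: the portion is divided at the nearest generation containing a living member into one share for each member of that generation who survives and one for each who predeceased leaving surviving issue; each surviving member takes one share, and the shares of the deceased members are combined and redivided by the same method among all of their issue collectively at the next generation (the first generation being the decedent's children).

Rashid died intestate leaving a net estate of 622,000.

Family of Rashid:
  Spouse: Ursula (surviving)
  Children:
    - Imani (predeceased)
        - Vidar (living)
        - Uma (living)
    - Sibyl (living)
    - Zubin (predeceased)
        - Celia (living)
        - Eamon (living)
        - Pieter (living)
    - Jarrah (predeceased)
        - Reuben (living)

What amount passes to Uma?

Ursula first takes 250,000, leaving a balance of 372,000. Ursula then takes one-third of the balance (124,000), for a total of 374,000. The remaining 248,000 passes to the descendants.
The descendants' portion (248,000) is divided at the children's generation into 4 shares of 62,000. Sibyl takes 62,000. The 3 shares of the deceased (Imani, Zubin, and Jarrah) are combined into a pool of 186,000.
That pool (186,000) is divided at the grandchildren's generation equally among Vidar, Uma, Celia, Eamon, Pieter, and Reuben: 31,000 each.

Uma receives 31,000.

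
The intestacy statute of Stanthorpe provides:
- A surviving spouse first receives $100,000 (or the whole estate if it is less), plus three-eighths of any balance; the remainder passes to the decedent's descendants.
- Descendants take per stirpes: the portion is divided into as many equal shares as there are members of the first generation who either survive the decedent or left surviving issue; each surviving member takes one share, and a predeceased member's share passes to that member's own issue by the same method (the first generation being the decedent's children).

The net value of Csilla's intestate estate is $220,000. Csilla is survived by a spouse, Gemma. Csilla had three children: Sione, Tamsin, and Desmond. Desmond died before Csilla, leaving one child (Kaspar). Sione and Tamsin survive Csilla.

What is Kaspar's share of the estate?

Gemma first takes $100,000, leaving a balance of $120,000. Gemma then takes three-eighths of the balance ($45,000), for a total of $145,000. The remaining $75,000 passes to the descendants.
The descendants' portion ($75,000) is divided into 3 shares of $25,000: Sione and Tamsin each take $25,000; Desmond's $25,000 share passes to Desmond's issue.
Desmond's share ($25,000) passes entirely to Kaspar.

Kaspar receives $25,000.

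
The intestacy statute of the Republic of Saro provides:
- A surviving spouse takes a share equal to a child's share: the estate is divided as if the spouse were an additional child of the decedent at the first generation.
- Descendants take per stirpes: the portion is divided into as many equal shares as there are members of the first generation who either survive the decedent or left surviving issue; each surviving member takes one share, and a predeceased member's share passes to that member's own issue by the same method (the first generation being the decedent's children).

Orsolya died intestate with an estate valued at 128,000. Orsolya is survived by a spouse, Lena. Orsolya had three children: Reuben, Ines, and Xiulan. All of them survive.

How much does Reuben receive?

Reuben receives 32,000.

The spouse counts as an additional share at the children's level, so there are 4 primary shares of 32,000. Lena takes one such share (32,000).
The children's combined portion (96,000) is divided into 3 shares of 32,000: Reuben, Ines, and Xiulan each take 32,000.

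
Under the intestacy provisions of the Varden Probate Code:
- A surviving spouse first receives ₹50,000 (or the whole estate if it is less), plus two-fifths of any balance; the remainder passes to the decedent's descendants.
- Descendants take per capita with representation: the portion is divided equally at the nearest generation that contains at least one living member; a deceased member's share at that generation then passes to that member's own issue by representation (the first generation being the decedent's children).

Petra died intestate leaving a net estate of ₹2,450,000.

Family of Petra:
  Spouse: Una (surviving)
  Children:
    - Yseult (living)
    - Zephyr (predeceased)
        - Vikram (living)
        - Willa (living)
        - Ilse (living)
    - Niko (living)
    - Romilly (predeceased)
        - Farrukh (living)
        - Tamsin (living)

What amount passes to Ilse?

Ilse receives ₹120,000.

Una first takes ₹50,000, leaving a balance of ₹2,400,000. Una then takes two-fifths of the balance (₹960,000), for a total of ₹1,010,000. The remaining ₹1,440,000 passes to the descendants.
The descendants' portion (₹1,440,000) is divided into 4 shares of ₹360,000: Yseult and Niko each take ₹360,000; Zephyr's ₹360,000 share passes to Zephyr's issue; Romilly's ₹360,000 share passes to Romilly's issue.
Zephyr's share (₹360,000) is divided into 3 shares of ₹120,000: Vikram, Willa, and Ilse each take ₹120,000.
Romilly's share (₹360,000) is divided into 2 shares of ₹180,000: Farrukh and Tamsin each take ₹180,000.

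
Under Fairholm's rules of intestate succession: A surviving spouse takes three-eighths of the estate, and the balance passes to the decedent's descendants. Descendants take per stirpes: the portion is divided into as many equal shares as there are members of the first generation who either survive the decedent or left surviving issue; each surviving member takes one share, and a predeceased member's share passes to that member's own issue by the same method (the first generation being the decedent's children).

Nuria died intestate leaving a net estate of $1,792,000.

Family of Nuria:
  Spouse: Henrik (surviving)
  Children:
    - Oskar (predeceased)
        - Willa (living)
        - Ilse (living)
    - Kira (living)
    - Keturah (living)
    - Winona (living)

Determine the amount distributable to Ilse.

Ilse receives $140,000.

Henrik takes three-eighths of $1,792,000 = $672,000. The remaining $1,120,000 passes to the descendants.
The descendants' portion ($1,120,000) is divided into 4 shares of $280,000: Kira, Keturah, and Winona each take $280,000; Oskar's $280,000 share passes to Oskar's issue.
Oskar's share ($280,000) is divided into 2 shares of $140,000: Willa and Ilse each take $140,000.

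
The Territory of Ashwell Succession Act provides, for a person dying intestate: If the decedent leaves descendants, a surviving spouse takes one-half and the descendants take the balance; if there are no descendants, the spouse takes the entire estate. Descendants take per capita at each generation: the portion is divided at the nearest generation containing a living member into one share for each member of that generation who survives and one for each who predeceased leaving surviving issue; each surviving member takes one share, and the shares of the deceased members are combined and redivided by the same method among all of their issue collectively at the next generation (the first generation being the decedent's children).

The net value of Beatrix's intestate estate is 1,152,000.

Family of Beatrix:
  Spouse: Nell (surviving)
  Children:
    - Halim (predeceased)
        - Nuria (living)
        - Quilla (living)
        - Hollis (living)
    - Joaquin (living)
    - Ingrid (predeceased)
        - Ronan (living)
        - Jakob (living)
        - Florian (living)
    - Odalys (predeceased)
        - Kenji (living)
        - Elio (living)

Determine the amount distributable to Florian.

Florian receives 54,000.

Nell takes one-half of 1,152,000 = 576,000. The remaining 576,000 passes to the descendants.
The descendants' portion (576,000) is divided at the children's generation into 4 shares of 144,000. Joaquin takes 144,000. The 3 shares of the deceased (Halim, Ingrid, and Odalys) are combined into a pool of 432,000.
That pool (432,000) is divided at the grandchildren's generation equally among Nuria, Quilla, Hollis, Ronan, Jakob, Florian, Kenji, and Elio: 54,000 each.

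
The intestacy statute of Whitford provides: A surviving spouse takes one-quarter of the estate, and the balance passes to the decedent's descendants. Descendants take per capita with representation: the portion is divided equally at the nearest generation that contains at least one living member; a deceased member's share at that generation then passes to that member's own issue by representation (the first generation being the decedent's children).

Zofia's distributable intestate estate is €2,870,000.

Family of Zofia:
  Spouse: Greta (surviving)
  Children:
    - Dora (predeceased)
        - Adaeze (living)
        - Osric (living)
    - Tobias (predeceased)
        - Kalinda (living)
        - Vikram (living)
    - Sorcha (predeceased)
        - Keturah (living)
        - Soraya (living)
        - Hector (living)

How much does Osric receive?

Greta takes one-quarter of €2,870,000 = €717,500. The remaining €2,152,500 passes to the descendants.
No child survives, so the initial division is made at the grandchildren's generation.
The descendants' portion (€2,152,500) is divided into 7 shares of €307,500: Adaeze, Osric, Kalinda, Vikram, Keturah, Soraya, and Hector each take €307,500.

Osric receives €307,500.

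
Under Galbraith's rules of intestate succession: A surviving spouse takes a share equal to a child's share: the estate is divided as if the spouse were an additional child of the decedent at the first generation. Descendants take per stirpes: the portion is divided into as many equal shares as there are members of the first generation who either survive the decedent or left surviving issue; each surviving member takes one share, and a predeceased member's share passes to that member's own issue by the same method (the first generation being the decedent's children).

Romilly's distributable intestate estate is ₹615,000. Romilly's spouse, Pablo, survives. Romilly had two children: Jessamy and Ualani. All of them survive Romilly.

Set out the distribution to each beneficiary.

The spouse counts as an additional share at the children's level, so there are 3 primary shares of ₹205,000. Pablo takes one such share (₹205,000).
The children's combined portion (₹410,000) is divided into 2 shares of ₹205,000: Jessamy and Ualani each take ₹205,000.

Pablo: ₹205,000; Jessamy: ₹205,000; Ualani: ₹205,000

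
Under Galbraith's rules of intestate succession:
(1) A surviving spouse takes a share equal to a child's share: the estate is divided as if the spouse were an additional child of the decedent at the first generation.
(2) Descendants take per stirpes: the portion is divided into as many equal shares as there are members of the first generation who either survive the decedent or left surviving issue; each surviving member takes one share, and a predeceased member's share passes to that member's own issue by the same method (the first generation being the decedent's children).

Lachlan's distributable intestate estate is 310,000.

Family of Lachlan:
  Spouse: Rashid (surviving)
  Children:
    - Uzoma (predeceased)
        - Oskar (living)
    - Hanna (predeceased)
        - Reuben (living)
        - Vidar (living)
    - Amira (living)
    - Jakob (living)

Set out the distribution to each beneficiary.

The spouse counts as an additional share at the children's level, so there are 5 primary shares of 62,000. Rashid takes one such share (62,000).
The children's combined portion (248,000) is divided into 4 shares of 62,000: Amira and Jakob each take 62,000; Uzoma's 62,000 share passes to Uzoma's issue; Hanna's 62,000 share passes to Hanna's issue.
Uzoma's share (62,000) passes entirely to Oskar.
Hanna's share (62,000) is divided into 2 shares of 31,000: Reuben and Vidar each take 31,000.

Rashid: 62,000; Oskar: 62,000; Reuben: 31,000; Vidar: 31,000; Amira: 62,000; Jakob: 62,000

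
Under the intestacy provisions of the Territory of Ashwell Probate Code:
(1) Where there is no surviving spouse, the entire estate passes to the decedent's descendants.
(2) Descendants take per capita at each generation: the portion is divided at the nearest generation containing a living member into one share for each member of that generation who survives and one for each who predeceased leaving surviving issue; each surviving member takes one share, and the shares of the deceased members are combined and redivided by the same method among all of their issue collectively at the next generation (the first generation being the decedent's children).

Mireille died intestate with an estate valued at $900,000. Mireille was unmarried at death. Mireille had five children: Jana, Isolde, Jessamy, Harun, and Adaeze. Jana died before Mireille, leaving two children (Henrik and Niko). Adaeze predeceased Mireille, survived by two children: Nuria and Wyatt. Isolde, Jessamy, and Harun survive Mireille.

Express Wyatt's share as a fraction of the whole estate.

The entire $900,000 passes to the descendants.
That amount ($900,000) is divided at the children's generation into 5 shares of $180,000. Isolde, Jessamy, and Harun each take $180,000. The 2 shares of the deceased (Jana and Adaeze) are combined into a pool of $360,000.
That pool ($360,000) is divided at the grandchildren's generation equally among Henrik, Niko, Nuria, and Wyatt: $90,000 each.

Wyatt receives 1/10 of the estate.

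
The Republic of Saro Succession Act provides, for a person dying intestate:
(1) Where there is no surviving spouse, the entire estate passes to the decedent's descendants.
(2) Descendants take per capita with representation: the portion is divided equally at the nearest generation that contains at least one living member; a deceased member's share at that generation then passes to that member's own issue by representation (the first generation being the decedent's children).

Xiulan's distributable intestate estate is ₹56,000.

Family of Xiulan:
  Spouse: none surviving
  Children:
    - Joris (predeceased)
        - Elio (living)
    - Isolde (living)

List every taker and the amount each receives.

Elio: ₹28,000; Isolde: ₹28,000

The entire ₹56,000 passes to the descendants.
That amount (₹56,000) is divided into 2 shares of ₹28,000: Isolde takes ₹28,000; Joris's ₹28,000 share passes to Joris's issue.
Joris's share (₹28,000) passes entirely to Elio.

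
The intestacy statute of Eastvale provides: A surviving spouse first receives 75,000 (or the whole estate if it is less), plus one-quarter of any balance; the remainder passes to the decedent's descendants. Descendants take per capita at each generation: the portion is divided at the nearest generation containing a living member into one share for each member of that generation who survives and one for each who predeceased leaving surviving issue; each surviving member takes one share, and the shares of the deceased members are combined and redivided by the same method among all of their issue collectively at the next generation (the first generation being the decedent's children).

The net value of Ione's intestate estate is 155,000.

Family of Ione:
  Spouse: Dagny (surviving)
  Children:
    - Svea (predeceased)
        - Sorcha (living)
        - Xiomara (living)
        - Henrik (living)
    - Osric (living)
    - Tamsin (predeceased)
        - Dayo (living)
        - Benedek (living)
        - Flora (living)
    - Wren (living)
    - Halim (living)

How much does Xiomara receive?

Xiomara receives 4,000.

Dagny first takes 75,000, leaving a balance of 80,000. Dagny then takes one-quarter of the balance (20,000), for a total of 95,000. The remaining 60,000 passes to the descendants.
The descendants' portion (60,000) is divided at the children's generation into 5 shares of 12,000. Osric, Wren, and Halim each take 12,000. The 2 shares of the deceased (Svea and Tamsin) are combined into a pool of 24,000.
That pool (24,000) is divided at the grandchildren's generation equally among Sorcha, Xiomara, Henrik, Dayo, Benedek, and Flora: 4,000 each.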